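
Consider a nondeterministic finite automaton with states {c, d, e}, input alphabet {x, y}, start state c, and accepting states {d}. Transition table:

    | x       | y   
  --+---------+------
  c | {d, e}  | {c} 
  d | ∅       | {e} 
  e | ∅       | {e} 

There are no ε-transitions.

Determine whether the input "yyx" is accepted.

Start in {c}.
Read 'y': c→{c}; now {c}.
Read 'y': c→{c}; now {c}.
Read 'x': c→{d, e}; now {d, e}.
The final set {d, e} contains the accepting state d.

Yes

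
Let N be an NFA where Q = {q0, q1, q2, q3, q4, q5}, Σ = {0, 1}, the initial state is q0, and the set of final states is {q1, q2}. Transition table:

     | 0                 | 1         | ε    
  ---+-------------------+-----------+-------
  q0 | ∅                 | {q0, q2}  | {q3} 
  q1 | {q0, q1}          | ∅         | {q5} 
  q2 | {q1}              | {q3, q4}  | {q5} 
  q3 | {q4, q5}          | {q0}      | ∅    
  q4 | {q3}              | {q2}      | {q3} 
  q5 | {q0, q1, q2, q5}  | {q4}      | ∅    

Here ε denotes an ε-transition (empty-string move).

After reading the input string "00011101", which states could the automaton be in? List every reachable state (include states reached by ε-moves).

Start: ε-closure({q0}) = {q0, q3}.
Read '0': q0→∅, q3→{q4, q5}; union {q4, q5}; ε-closure = {q3, q4, q5}.
Read '0': q3→{q4, q5}, q4→{q3}, q5→{q0, q1, q2, q5}; now {q0, q1, q2, q3, q4, q5}.
Read '0': q0→∅, q1→{q0, q1}, q2→{q1}, q3→{q4, q5}, q4→{q3}, q5→{q0, q1, q2, q5}; now {q0, q1, q2, q3, q4, q5}.
Read '1': q0→{q0, q2}, q1→∅, q2→{q3, q4}, q3→{q0}, q4→{q2}, q5→{q4}; union {q0, q2, q3, q4}; ε-closure = {q0, q2, q3, q4, q5}.
Read '1': q0→{q0, q2}, q2→{q3, q4}, q3→{q0}, q4→{q2}, q5→{q4}; union {q0, q2, q3, q4}; ε-closure = {q0, q2, q3, q4, q5}.
Read '1': q0→{q0, q2}, q2→{q3, q4}, q3→{q0}, q4→{q2}, q5→{q4}; union {q0, q2, q3, q4}; ε-closure = {q0, q2, q3, q4, q5}.
Read '0': q0→∅, q2→{q1}, q3→{q4, q5}, q4→{q3}, q5→{q0, q1, q2, q5}; now {q0, q1, q2, q3, q4, q5}.
Read '1': q0→{q0, q2}, q1→∅, q2→{q3, q4}, q3→{q0}, q4→{q2}, q5→{q4}; union {q0, q2, q3, q4}; ε-closure = {q0, q2, q3, q4, q5}.

{q0, q2, q3, q4, q5}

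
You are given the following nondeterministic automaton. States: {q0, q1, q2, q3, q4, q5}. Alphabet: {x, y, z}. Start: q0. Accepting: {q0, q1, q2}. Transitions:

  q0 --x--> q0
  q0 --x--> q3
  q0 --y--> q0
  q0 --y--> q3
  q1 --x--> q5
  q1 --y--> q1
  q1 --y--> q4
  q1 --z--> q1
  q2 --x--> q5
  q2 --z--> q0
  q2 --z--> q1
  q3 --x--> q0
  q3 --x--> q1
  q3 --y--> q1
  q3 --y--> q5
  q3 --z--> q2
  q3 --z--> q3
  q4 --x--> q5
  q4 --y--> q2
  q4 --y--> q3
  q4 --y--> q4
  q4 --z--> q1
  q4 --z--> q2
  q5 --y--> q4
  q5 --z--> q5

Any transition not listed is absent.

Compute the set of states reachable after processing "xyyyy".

Start in {q0}.
Read 'x': q0→{q0, q3}; now {q0, q3}.
Read 'y': q0→{q0, q3}, q3→{q1, q5}; now {q0, q1, q3, q5}.
Read 'y': q0→{q0, q3}, q1→{q1, q4}, q3→{q1, q5}, q5→{q4}; now {q0, q1, q3, q4, q5}.
Read 'y': q0→{q0, q3}, q1→{q1, q4}, q3→{q1, q5}, q4→{q2, q3, q4}, q5→{q4}; now {q0, q1, q2, q3, q4, q5}.
Read 'y': q0→{q0, q3}, q1→{q1, q4}, q2→∅, q3→{q1, q5}, q4→{q2, q3, q4}, q5→{q4}; now {q0, q1, q2, q3, q4, q5}.

{q0, q1, q2, q3, q4, q5}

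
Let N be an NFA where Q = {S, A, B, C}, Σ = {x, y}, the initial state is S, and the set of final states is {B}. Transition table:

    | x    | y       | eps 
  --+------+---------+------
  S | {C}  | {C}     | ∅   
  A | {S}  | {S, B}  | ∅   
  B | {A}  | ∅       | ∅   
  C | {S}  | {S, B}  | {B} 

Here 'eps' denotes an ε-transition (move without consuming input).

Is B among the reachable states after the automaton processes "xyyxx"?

Start in {S}.
Read 'x': S→{C}; union {C}; ε-closure = {B, C}.
Read 'y': B→∅, C→{S, B}; now {S, B}.
Read 'y': S→{C}, B→∅; union {C}; ε-closure = {B, C}.
Read 'x': B→{A}, C→{S}; now {S, A}.
Read 'x': S→{C}, A→{S}; union {S, C}; ε-closure = {S, B, C}.
State B is in {S, B, C}.

Yes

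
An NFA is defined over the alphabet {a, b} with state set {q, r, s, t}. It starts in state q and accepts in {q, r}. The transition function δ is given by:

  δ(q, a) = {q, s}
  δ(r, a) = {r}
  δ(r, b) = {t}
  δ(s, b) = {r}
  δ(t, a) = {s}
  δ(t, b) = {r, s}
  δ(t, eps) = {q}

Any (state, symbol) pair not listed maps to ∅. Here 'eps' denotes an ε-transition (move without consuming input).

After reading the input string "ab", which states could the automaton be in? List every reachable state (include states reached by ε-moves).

Start in {q}.
Read 'a': q→{q, s}; now {q, s}.
Read 'b': q→∅, s→{r}; now {r}.

{r}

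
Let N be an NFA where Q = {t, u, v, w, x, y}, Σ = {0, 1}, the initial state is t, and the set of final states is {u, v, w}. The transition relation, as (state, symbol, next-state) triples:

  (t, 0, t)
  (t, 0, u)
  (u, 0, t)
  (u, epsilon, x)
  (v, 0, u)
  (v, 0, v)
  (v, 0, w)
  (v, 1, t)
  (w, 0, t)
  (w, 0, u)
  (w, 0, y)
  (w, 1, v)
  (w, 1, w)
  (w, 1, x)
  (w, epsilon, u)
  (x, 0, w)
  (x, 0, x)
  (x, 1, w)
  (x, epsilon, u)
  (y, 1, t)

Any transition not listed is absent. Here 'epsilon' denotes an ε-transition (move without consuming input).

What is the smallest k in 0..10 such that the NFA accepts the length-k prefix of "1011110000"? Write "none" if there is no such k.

none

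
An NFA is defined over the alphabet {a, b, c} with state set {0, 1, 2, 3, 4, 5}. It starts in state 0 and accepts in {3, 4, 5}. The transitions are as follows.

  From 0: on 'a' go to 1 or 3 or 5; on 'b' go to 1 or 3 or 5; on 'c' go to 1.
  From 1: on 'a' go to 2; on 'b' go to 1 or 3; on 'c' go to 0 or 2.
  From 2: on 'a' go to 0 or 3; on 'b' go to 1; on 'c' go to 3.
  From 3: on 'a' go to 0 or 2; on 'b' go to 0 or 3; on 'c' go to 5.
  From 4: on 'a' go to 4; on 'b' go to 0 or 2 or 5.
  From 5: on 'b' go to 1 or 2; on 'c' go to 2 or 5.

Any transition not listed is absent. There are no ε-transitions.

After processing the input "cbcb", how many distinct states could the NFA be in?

4

Start in {0}.
Read 'c': 0→{1}; now {1}.
Read 'b': 1→{1, 3}; now {1, 3}.
Read 'c': 1→{0, 2}, 3→{5}; now {0, 2, 5}.
Read 'b': 0→{1, 3, 5}, 2→{1}, 5→{1, 2}; now {1, 2, 3, 5}.
That set has 4 states.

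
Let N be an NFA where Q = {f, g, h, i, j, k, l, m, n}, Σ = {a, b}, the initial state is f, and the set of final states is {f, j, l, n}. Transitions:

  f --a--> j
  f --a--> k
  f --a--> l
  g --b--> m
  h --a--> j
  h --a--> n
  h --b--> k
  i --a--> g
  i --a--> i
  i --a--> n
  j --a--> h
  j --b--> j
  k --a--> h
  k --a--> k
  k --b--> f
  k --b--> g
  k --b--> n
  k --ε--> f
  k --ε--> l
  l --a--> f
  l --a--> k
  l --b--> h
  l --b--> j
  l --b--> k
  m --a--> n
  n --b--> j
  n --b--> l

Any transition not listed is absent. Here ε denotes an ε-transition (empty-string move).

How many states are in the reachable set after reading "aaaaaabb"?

Start in {f}.
Read 'a': f→{j, k, l}; union {j, k, l}; ε-closure = {f, j, k, l}.
Read 'a': f→{j, k, l}, j→{h}, k→{h, k}, l→{f, k}; now {f, h, j, k, l}.
Read 'a': f→{j, k, l}, h→{j, n}, j→{h}, k→{h, k}, l→{f, k}; now {f, h, j, k, l, n}.
Read 'a': f→{j, k, l}, h→{j, n}, j→{h}, k→{h, k}, l→{f, k}, n→∅; now {f, h, j, k, l, n}.
Read 'a': f→{j, k, l}, h→{j, n}, j→{h}, k→{h, k}, l→{f, k}, n→∅; now {f, h, j, k, l, n}.
Read 'a': f→{j, k, l}, h→{j, n}, j→{h}, k→{h, k}, l→{f, k}, n→∅; now {f, h, j, k, l, n}.
Read 'b': f→∅, h→{k}, j→{j}, k→{f, g, n}, l→{h, j, k}, n→{j, l}; now {f, g, h, j, k, l, n}.
Read 'b': f→∅, g→{m}, h→{k}, j→{j}, k→{f, g, n}, l→{h, j, k}, n→{j, l}; now {f, g, h, j, k, l, m, n}.
That set has 8 states.

8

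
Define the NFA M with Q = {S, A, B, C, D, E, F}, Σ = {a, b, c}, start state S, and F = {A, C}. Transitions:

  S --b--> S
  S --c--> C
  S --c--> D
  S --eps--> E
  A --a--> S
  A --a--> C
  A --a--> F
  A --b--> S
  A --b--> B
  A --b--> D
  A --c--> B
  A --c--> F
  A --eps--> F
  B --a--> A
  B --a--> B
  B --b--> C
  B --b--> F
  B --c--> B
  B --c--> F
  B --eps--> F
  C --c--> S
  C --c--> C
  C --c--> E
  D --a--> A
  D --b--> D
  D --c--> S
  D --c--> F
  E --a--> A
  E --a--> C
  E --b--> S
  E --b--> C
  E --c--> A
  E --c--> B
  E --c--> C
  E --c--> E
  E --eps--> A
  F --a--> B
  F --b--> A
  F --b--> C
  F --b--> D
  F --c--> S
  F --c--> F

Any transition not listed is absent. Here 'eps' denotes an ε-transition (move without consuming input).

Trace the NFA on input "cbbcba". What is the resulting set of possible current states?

{S, A, B, C, E, F}

Start: ε-closure({S}) = {S, A, E, F}.
Read 'c': {S, A, E, F} → {S, A, B, C, D, E, F}.
Read 'b': {S, A, B, C, D, E, F} → {S, A, B, C, D, E, F}.
Read 'b': {S, A, B, C, D, E, F} → {S, A, B, C, D, E, F}.
Read 'c': {S, A, B, C, D, E, F} → {S, A, B, C, D, E, F}.
Read 'b': {S, A, B, C, D, E, F} → {S, A, B, C, D, E, F}.
Read 'a': {S, A, B, C, D, E, F} → {S, A, B, C, E, F}.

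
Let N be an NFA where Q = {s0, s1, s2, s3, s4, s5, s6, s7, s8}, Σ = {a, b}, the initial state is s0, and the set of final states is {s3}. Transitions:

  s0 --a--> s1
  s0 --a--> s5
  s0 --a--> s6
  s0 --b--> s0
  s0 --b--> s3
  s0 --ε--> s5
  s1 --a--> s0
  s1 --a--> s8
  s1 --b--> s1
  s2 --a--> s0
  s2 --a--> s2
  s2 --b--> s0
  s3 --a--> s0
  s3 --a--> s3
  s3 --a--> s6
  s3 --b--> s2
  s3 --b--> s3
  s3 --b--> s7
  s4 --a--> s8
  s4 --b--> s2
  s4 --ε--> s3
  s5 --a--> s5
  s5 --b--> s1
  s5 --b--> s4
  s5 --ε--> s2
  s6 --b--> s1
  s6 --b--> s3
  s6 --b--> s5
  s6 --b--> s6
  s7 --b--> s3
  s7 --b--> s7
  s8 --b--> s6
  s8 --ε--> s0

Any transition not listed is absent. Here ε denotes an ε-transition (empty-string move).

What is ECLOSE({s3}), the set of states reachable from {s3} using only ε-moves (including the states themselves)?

{s3}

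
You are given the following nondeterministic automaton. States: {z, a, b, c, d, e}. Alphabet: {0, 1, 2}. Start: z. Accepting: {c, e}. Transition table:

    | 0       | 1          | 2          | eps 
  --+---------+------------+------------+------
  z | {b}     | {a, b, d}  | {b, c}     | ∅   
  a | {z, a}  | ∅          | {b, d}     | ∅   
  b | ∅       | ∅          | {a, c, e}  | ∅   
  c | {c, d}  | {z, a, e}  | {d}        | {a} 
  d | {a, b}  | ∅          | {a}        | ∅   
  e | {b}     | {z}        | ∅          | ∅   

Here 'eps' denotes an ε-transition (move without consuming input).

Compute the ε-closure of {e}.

Begin with {e}.
No ε-moves leave this set, so the closure equals the set itself.

{e}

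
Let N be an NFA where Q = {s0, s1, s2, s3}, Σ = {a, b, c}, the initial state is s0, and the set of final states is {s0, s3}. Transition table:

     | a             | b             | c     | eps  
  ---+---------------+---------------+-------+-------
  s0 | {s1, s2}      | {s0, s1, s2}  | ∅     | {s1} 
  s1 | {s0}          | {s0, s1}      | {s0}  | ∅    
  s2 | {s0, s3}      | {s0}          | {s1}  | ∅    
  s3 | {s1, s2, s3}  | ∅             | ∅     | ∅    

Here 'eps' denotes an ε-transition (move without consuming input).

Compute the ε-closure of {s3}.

Begin with {s3}.
No ε-moves leave this set, so the closure equals the set itself.

{s3}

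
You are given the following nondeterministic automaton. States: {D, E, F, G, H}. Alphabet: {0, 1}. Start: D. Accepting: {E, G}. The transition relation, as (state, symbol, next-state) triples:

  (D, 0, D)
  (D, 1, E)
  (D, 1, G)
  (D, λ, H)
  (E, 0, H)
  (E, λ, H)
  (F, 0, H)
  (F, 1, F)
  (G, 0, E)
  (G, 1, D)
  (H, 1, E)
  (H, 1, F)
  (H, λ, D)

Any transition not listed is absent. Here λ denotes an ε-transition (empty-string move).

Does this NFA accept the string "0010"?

Start: ε-closure({D}) = {D, H}.
Read '0': D→{D}, H→∅; union {D}; ε-closure = {D, H}.
Read '0': D→{D}, H→∅; union {D}; ε-closure = {D, H}.
Read '1': D→{E, G}, H→{E, F}; union {E, F, G}; ε-closure = {D, E, F, G, H}.
Read '0': D→{D}, E→{H}, F→{H}, G→{E}, H→∅; now {D, E, H}.
The final set {D, E, H} contains the accepting state E.

Yes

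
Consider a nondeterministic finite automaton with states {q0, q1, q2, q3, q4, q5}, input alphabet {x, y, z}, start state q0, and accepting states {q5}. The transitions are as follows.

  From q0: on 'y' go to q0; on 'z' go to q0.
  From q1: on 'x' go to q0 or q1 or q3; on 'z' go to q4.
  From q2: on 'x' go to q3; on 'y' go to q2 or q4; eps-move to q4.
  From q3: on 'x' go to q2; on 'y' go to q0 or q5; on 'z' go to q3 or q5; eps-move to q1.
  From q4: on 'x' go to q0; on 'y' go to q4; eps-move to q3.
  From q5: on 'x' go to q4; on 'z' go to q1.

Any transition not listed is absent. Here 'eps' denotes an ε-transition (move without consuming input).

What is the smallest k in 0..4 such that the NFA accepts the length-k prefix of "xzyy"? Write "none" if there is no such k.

none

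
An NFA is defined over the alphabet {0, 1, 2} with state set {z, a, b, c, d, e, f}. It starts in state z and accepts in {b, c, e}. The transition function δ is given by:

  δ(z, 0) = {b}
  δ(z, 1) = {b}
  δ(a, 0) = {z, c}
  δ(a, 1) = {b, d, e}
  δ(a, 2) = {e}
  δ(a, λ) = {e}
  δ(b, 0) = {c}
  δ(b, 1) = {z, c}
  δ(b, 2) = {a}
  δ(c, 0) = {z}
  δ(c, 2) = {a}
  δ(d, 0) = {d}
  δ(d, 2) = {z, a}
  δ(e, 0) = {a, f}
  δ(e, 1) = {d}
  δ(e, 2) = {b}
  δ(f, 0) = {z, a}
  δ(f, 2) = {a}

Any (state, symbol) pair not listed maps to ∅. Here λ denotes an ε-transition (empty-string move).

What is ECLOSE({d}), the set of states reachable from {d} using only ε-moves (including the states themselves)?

{d}

Begin with {d}.
No ε-moves leave this set, so the closure equals the set itself.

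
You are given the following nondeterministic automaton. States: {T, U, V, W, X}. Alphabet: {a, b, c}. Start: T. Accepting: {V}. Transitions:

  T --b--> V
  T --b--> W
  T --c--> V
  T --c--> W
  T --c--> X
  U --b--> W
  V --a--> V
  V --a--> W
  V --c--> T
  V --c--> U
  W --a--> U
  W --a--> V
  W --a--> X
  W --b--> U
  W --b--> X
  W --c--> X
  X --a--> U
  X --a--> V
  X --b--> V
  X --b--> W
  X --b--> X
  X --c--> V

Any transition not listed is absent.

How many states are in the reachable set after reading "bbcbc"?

Start in {T}.
Read 'b': {T} → {V, W}.
Read 'b': {V, W} → {U, X}.
Read 'c': {U, X} → {V}.
Read 'b': {V} → ∅.
The set is empty and remains empty for the remaining 1 symbol.
That set has 0 states.

0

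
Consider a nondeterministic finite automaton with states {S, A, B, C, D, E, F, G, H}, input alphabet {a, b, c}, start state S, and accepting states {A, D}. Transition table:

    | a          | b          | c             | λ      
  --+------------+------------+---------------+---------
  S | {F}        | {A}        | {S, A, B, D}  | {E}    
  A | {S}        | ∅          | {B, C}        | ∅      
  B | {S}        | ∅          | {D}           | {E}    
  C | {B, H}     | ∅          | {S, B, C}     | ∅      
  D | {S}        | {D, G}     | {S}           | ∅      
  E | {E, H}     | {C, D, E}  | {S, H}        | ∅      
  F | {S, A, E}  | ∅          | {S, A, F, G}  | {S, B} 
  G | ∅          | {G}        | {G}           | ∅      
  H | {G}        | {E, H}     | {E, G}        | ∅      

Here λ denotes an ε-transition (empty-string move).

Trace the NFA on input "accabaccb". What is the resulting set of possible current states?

{A, C, D, E, G, H}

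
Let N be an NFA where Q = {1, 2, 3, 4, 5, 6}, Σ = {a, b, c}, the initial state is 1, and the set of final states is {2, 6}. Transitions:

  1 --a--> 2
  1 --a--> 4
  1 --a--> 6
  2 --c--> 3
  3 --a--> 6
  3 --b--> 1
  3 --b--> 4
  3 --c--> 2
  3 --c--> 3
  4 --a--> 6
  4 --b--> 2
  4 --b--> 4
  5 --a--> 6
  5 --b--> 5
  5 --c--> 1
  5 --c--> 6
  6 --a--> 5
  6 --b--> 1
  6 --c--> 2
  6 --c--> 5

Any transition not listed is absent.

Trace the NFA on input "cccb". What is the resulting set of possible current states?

Start in {1}.
Read 'c': {1} → ∅.
The set is empty and remains empty for the remaining 3 symbols.

∅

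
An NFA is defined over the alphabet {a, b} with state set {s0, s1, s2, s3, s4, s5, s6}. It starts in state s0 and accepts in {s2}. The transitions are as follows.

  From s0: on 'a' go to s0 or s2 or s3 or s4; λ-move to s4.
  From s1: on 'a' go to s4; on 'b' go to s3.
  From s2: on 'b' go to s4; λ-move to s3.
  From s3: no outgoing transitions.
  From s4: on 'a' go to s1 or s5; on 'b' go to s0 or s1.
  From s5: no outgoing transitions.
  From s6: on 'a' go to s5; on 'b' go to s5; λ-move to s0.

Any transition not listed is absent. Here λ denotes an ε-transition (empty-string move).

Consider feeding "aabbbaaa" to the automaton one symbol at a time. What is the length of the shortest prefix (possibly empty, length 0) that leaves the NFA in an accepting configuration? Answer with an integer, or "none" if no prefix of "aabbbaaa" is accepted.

1

Start: ε-closure({s0}) = {s0, s4}.
Read 'a': {s0, s4} → {s0, s1, s2, s3, s4, s5}.
None of the earlier sets intersect F, but {s0, s1, s2, s3, s4, s5} does.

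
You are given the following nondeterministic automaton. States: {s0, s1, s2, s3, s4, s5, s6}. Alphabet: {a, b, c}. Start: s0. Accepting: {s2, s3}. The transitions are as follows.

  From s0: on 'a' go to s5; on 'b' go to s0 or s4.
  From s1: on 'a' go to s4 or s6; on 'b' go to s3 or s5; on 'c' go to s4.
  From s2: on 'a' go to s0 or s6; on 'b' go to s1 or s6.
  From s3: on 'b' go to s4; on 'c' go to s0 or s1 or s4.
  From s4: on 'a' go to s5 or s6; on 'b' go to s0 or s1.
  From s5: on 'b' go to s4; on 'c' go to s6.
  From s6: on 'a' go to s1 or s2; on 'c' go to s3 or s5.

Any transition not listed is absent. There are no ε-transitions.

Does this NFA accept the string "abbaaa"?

Yes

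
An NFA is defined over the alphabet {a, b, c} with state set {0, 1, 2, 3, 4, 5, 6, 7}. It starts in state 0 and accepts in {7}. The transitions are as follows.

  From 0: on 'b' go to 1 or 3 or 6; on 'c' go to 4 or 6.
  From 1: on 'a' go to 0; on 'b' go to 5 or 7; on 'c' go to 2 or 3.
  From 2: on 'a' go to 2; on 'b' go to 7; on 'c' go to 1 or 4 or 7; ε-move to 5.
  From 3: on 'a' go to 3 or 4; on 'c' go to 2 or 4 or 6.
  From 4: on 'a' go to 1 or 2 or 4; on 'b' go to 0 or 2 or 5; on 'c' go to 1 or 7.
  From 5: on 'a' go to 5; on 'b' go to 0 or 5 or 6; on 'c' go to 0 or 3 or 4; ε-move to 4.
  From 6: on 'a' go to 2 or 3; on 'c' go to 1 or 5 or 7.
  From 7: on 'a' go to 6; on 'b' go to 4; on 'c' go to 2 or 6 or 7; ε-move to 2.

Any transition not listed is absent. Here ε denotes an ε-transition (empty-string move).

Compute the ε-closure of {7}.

{2, 4, 5, 7}

Begin with {7}.
ε-move 7 → 2; add 2.
ε-move 2 → 5; add 5.
ε-move 5 → 4; add 4.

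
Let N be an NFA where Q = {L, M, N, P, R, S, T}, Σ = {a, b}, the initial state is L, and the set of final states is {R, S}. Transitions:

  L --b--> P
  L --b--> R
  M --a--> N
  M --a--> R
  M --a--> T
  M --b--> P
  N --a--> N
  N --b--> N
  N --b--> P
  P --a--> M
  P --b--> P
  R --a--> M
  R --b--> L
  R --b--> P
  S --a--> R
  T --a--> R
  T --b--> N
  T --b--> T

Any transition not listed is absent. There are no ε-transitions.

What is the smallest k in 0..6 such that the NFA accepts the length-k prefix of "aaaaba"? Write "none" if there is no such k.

Start in {L}.
Read 'a': L→∅; now ∅.
The set is empty and remains empty for the remaining 5 symbols.
No reachable set along the way intersects F.

none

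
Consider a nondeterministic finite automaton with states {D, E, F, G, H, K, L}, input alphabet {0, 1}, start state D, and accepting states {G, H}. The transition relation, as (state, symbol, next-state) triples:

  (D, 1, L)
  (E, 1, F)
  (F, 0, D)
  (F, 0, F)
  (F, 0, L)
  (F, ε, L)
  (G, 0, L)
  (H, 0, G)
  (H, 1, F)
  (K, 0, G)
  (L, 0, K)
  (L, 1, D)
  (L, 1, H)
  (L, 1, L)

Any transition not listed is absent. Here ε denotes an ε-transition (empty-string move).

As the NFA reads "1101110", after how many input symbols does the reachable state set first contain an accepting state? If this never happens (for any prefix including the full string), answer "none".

2

Start in {D}.
Read '1': D→{L}; now {L}.
Read '1': L→{D, H, L}; now {D, H, L}.
None of the earlier sets intersect F, but {D, H, L} does.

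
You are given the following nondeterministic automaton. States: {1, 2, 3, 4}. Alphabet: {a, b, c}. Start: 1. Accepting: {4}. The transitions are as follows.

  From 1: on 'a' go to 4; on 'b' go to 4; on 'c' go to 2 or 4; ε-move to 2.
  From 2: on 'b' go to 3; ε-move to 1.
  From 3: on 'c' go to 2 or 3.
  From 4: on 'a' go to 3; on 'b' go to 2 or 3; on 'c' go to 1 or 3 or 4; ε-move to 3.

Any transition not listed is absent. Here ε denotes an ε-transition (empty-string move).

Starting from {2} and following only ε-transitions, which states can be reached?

{1, 2}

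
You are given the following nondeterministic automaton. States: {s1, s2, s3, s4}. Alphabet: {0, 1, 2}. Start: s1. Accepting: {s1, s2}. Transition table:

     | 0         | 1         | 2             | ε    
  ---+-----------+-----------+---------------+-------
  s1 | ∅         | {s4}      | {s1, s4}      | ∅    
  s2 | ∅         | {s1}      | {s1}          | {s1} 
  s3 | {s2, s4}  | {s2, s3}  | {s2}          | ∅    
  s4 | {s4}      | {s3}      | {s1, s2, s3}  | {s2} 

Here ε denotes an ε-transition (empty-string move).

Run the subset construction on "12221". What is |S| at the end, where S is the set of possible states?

4

Start in {s1}.
Read '1': s1→{s4}; union {s4}; ε-closure = {s1, s2, s4}.
Read '2': s1→{s1, s4}, s2→{s1}, s4→{s1, s2, s3}; now {s1, s2, s3, s4}.
Read '2': s1→{s1, s4}, s2→{s1}, s3→{s2}, s4→{s1, s2, s3}; now {s1, s2, s3, s4}.
Read '2': s1→{s1, s4}, s2→{s1}, s3→{s2}, s4→{s1, s2, s3}; now {s1, s2, s3, s4}.
Read '1': s1→{s4}, s2→{s1}, s3→{s2, s3}, s4→{s3}; now {s1, s2, s3, s4}.
That set has 4 states.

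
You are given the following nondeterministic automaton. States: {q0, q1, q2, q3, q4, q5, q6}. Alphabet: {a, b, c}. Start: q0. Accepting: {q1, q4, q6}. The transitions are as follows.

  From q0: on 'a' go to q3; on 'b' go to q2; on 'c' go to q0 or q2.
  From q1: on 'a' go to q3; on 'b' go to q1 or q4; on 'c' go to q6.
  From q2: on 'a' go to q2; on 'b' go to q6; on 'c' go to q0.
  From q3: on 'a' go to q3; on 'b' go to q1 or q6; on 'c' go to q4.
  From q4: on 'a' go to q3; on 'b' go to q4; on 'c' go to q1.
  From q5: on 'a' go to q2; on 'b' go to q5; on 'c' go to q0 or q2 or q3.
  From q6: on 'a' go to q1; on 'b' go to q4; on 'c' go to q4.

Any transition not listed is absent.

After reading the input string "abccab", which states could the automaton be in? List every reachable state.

{q1, q6}

Start in {q0}.
Read 'a': {q0} → {q3}.
Read 'b': {q3} → {q1, q6}.
Read 'c': {q1, q6} → {q4, q6}.
Read 'c': {q4, q6} → {q1, q4}.
Read 'a': {q1, q4} → {q3}.
Read 'b': {q3} → {q1, q6}.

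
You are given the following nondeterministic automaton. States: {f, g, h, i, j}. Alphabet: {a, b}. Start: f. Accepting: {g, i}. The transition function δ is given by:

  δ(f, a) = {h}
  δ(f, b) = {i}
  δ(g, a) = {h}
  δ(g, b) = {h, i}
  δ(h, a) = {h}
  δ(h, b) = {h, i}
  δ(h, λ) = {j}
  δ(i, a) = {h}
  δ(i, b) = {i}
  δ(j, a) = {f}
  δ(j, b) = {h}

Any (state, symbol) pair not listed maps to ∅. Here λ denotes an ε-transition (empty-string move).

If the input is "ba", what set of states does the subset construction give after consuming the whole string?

Start in {f}.
Read 'b': {f} → {i}.
Read 'a': {i} → {h, j}.

{h, j}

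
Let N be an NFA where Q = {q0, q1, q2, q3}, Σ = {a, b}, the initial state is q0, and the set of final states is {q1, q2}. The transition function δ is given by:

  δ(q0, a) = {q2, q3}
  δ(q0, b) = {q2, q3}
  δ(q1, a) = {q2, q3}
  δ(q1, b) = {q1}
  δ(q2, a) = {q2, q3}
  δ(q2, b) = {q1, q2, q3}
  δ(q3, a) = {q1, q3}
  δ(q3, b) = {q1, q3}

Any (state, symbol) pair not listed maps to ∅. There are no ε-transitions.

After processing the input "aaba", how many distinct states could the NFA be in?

Start in {q0}.
Read 'a': q0→{q2, q3}; now {q2, q3}.
Read 'a': q2→{q2, q3}, q3→{q1, q3}; now {q1, q2, q3}.
Read 'b': q1→{q1}, q2→{q1, q2, q3}, q3→{q1, q3}; now {q1, q2, q3}.
Read 'a': q1→{q2, q3}, q2→{q2, q3}, q3→{q1, q3}; now {q1, q2, q3}.
That set has 3 states.

3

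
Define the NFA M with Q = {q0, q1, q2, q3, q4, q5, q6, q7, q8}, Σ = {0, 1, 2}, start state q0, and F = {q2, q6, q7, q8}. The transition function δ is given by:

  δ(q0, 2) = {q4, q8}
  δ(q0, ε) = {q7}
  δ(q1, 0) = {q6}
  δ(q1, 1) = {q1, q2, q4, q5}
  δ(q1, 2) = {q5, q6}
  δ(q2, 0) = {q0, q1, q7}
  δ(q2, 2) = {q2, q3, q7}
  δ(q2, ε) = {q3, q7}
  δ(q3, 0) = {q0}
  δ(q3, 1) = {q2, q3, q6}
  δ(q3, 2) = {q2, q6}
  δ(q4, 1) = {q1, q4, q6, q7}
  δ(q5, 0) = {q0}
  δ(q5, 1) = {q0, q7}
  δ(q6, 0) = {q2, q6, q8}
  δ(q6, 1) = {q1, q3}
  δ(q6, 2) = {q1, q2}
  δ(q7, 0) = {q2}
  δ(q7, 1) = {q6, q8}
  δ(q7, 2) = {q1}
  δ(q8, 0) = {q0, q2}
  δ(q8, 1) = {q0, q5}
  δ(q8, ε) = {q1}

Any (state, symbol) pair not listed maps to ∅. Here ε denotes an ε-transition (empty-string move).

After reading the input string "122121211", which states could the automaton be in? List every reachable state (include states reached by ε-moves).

{q0, q1, q2, q3, q4, q5, q6, q7, q8}

Start: ε-closure({q0}) = {q0, q7}.
Read '1': q0→∅, q7→{q6, q8}; union {q6, q8}; ε-closure = {q1, q6, q8}.
Read '2': q1→{q5, q6}, q6→{q1, q2}, q8→∅; union {q1, q2, q5, q6}; ε-closure = {q1, q2, q3, q5, q6, q7}.
Read '2': q1→{q5, q6}, q2→{q2, q3, q7}, q3→{q2, q6}, q5→∅, q6→{q1, q2}, q7→{q1}; now {q1, q2, q3, q5, q6, q7}.
Read '1': q1→{q1, q2, q4, q5}, q2→∅, q3→{q2, q3, q6}, q5→{q0, q7}, q6→{q1, q3}, q7→{q6, q8}; now {q0, q1, q2, q3, q4, q5, q6, q7, q8}.
Read '2': q0→{q4, q8}, q1→{q5, q6}, q2→{q2, q3, q7}, q3→{q2, q6}, q4→∅, q5→∅, q6→{q1, q2}, q7→{q1}, q8→∅; now {q1, q2, q3, q4, q5, q6, q7, q8}.
Read '1': q1→{q1, q2, q4, q5}, q2→∅, q3→{q2, q3, q6}, q4→{q1, q4, q6, q7}, q5→{q0, q7}, q6→{q1, q3}, q7→{q6, q8}, q8→{q0, q5}; now {q0, q1, q2, q3, q4, q5, q6, q7, q8}.
Read '2': q0→{q4, q8}, q1→{q5, q6}, q2→{q2, q3, q7}, q3→{q2, q6}, q4→∅, q5→∅, q6→{q1, q2}, q7→{q1}, q8→∅; now {q1, q2, q3, q4, q5, q6, q7, q8}.
Read '1': q1→{q1, q2, q4, q5}, q2→∅, q3→{q2, q3, q6}, q4→{q1, q4, q6, q7}, q5→{q0, q7}, q6→{q1, q3}, q7→{q6, q8}, q8→{q0, q5}; now {q0, q1, q2, q3, q4, q5, q6, q7, q8}.
Read '1': q0→∅, q1→{q1, q2, q4, q5}, q2→∅, q3→{q2, q3, q6}, q4→{q1, q4, q6, q7}, q5→{q0, q7}, q6→{q1, q3}, q7→{q6, q8}, q8→{q0, q5}; now {q0, q1, q2, q3, q4, q5, q6, q7, q8}.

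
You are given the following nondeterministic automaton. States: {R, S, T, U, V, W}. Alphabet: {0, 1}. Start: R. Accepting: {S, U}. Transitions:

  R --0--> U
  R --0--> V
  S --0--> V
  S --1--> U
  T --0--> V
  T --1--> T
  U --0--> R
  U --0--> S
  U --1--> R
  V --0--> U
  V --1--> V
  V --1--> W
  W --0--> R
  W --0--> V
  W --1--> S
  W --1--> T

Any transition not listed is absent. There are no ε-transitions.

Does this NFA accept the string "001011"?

Start in {R}.
Read '0': R→{U, V}; now {U, V}.
Read '0': U→{R, S}, V→{U}; now {R, S, U}.
Read '1': R→∅, S→{U}, U→{R}; now {R, U}.
Read '0': R→{U, V}, U→{R, S}; now {R, S, U, V}.
Read '1': R→∅, S→{U}, U→{R}, V→{V, W}; now {R, U, V, W}.
Read '1': R→∅, U→{R}, V→{V, W}, W→{S, T}; now {R, S, T, V, W}.
The final set {R, S, T, V, W} contains the accepting state S.

Yes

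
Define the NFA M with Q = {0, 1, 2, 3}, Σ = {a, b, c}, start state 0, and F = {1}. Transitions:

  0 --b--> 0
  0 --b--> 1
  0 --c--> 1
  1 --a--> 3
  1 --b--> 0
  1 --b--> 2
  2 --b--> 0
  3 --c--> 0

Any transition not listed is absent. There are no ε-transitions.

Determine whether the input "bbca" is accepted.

No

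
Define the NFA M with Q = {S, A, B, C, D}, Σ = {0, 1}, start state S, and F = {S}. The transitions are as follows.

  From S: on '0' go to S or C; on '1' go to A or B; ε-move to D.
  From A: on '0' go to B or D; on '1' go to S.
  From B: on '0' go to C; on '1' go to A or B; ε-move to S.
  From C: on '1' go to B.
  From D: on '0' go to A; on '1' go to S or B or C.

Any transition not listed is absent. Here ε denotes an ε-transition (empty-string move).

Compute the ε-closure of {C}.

Begin with {C}.
No ε-moves leave this set, so the closure equals the set itself.

{C}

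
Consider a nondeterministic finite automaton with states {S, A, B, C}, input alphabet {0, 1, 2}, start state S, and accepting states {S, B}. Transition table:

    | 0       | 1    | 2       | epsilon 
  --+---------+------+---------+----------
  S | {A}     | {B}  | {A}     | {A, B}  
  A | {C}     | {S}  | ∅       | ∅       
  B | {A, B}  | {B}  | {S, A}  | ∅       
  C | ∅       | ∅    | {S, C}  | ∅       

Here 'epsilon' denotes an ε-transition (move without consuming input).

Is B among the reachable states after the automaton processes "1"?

Yes

Start: ε-closure({S}) = {S, A, B}.
Read '1': S→{B}, A→{S}, B→{B}; union {S, B}; ε-closure = {S, A, B}.
State B is in {S, A, B}.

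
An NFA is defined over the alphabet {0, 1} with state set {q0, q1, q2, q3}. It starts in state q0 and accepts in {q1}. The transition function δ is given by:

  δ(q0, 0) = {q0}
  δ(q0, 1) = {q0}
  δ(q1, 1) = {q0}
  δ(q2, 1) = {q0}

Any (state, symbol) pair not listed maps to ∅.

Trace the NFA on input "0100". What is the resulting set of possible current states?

{q0}

Start in {q0}.
Read '0': q0→{q0}; now {q0}.
Read '1': q0→{q0}; now {q0}.
Read '0': q0→{q0}; now {q0}.
Read '0': q0→{q0}; now {q0}.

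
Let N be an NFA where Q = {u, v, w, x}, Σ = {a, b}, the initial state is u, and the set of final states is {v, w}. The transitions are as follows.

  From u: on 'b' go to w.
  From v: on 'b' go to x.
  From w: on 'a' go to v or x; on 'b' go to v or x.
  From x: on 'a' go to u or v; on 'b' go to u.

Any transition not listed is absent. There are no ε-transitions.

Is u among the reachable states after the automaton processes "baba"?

Start in {u}.
Read 'b': u→{w}; now {w}.
Read 'a': w→{v, x}; now {v, x}.
Read 'b': v→{x}, x→{u}; now {u, x}.
Read 'a': u→∅, x→{u, v}; now {u, v}.
State u is in {u, v}.

Yes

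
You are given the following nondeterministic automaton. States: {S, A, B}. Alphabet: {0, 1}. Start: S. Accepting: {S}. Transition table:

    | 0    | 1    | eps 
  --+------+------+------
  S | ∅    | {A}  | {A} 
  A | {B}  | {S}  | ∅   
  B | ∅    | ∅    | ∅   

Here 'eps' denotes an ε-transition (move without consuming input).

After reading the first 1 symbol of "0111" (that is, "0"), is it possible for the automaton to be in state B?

Yes

Start: ε-closure({S}) = {S, A}.
Read '0': S→∅, A→{B}; now {B}.
State B is in {B}.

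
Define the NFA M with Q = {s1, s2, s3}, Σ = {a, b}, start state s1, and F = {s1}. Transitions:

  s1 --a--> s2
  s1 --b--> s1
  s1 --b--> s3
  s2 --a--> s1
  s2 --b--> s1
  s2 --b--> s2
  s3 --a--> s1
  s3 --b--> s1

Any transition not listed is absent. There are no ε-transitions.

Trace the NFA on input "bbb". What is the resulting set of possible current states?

Start in {s1}.
Read 'b': {s1} → {s1, s3}.
Read 'b': {s1, s3} → {s1, s3}.
Read 'b': {s1, s3} → {s1, s3}.

{s1, s3}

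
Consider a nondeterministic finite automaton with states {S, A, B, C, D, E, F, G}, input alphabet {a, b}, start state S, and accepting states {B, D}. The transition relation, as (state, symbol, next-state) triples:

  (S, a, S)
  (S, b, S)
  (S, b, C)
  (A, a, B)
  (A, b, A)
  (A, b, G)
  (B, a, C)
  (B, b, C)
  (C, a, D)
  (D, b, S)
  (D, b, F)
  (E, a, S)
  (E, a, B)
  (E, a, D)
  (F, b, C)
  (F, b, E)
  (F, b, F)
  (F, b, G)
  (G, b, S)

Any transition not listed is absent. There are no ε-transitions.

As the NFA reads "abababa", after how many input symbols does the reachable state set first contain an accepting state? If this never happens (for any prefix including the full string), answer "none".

Start in {S}.
Read 'a': {S} → {S}.
Read 'b': {S} → {S, C}.
Read 'a': {S, C} → {S, D}.
None of the earlier sets intersect F, but {S, D} does.

3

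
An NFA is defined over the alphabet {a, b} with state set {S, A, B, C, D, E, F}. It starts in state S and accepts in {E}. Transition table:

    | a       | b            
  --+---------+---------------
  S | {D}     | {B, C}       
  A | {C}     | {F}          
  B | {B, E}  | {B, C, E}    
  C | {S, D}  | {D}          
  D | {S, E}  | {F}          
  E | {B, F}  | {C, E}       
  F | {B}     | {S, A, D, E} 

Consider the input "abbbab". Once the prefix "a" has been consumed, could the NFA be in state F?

Start in {S}.
Read 'a': S→{D}; now {D}.
State F is not in {D}.

No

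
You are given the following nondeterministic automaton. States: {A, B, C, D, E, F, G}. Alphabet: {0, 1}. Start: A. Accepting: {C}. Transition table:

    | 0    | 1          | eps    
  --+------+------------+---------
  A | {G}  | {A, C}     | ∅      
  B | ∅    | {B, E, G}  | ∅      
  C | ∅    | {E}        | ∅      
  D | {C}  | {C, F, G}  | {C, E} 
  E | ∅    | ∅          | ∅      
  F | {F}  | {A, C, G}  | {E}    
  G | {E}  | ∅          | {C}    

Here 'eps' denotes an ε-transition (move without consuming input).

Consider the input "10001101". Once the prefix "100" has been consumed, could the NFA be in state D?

Start in {A}.
Read '1': A→{A, C}; now {A, C}.
Read '0': A→{G}, C→∅; union {G}; ε-closure = {C, G}.
Read '0': C→∅, G→{E}; now {E}.
State D is not in {E}.

No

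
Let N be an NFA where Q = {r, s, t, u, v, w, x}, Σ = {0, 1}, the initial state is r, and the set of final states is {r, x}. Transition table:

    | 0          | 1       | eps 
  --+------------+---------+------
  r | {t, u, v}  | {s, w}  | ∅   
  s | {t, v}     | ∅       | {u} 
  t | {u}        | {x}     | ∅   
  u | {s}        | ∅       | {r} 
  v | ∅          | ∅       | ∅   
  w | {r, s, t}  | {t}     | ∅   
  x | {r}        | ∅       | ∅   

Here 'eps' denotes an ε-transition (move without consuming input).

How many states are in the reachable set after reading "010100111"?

Start in {r}.
Read '0': r→{t, u, v}; union {t, u, v}; ε-closure = {r, t, u, v}.
Read '1': r→{s, w}, t→{x}, u→∅, v→∅; union {s, w, x}; ε-closure = {r, s, u, w, x}.
Read '0': r→{t, u, v}, s→{t, v}, u→{s}, w→{r, s, t}, x→{r}; now {r, s, t, u, v}.
Read '1': r→{s, w}, s→∅, t→{x}, u→∅, v→∅; union {s, w, x}; ε-closure = {r, s, u, w, x}.
Read '0': r→{t, u, v}, s→{t, v}, u→{s}, w→{r, s, t}, x→{r}; now {r, s, t, u, v}.
Read '0': r→{t, u, v}, s→{t, v}, t→{u}, u→{s}, v→∅; union {s, t, u, v}; ε-closure = {r, s, t, u, v}.
Read '1': r→{s, w}, s→∅, t→{x}, u→∅, v→∅; union {s, w, x}; ε-closure = {r, s, u, w, x}.
Read '1': r→{s, w}, s→∅, u→∅, w→{t}, x→∅; union {s, t, w}; ε-closure = {r, s, t, u, w}.
Read '1': r→{s, w}, s→∅, t→{x}, u→∅, w→{t}; union {s, t, w, x}; ε-closure = {r, s, t, u, w, x}.
That set has 6 states.

6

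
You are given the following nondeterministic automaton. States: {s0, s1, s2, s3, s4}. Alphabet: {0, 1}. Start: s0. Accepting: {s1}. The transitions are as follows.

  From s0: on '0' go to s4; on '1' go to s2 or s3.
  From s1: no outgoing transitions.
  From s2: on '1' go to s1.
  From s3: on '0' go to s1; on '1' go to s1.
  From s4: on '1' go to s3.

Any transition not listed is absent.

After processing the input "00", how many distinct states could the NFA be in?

Start in {s0}.
Read '0': s0→{s4}; now {s4}.
Read '0': s4→∅; now ∅.
That set has 0 states.

0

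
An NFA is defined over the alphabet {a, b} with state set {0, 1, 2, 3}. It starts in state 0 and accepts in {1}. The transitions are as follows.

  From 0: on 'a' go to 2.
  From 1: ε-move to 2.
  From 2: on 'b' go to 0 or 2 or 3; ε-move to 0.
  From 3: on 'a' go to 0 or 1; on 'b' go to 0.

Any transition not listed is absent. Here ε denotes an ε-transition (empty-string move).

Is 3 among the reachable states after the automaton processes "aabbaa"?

No

Start in {0}.
Read 'a': 0→{2}; union {2}; ε-closure = {0, 2}.
Read 'a': 0→{2}, 2→∅; union {2}; ε-closure = {0, 2}.
Read 'b': 0→∅, 2→{0, 2, 3}; now {0, 2, 3}.
Read 'b': 0→∅, 2→{0, 2, 3}, 3→{0}; now {0, 2, 3}.
Read 'a': 0→{2}, 2→∅, 3→{0, 1}; now {0, 1, 2}.
Read 'a': 0→{2}, 1→∅, 2→∅; union {2}; ε-closure = {0, 2}.
State 3 is not in {0, 2}.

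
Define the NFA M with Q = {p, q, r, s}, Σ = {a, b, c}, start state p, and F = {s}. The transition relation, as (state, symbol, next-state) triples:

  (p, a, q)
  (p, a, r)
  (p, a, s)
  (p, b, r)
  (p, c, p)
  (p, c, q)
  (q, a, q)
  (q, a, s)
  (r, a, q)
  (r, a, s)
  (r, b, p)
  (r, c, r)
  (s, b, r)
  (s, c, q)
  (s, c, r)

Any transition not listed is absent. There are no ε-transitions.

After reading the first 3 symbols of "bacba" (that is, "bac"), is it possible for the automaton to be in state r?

Yes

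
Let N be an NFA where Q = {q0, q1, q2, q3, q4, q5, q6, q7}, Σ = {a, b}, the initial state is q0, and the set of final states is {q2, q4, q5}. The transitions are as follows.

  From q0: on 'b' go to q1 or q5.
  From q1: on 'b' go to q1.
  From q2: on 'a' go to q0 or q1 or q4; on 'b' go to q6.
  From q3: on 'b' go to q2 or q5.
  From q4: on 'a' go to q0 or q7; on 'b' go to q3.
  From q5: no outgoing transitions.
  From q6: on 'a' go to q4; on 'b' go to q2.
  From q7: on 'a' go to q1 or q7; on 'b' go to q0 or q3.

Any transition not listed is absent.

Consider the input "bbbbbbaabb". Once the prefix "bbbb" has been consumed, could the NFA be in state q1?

Yes

Start in {q0}.
Read 'b': {q0} → {q1, q5}.
Read 'b': {q1, q5} → {q1}.
Read 'b': {q1} → {q1}.
Read 'b': {q1} → {q1}.
State q1 is in {q1}.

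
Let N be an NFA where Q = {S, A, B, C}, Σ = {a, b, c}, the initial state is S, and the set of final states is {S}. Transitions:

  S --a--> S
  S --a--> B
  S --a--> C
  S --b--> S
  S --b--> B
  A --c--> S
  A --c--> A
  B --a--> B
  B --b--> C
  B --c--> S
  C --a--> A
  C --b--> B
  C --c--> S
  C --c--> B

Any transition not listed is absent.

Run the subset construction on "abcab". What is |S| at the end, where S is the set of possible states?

3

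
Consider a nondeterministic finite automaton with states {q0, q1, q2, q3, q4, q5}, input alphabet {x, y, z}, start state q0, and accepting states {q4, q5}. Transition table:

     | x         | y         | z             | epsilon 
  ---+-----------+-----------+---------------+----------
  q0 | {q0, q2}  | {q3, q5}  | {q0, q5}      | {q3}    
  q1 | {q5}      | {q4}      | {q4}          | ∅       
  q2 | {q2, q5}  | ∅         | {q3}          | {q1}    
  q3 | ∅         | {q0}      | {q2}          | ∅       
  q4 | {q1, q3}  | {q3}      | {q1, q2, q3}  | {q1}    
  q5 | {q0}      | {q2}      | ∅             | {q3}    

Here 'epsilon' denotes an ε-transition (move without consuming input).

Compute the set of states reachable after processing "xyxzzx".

{q0, q1, q2, q3, q5}

Start: ε-closure({q0}) = {q0, q3}.
Read 'x': q0→{q0, q2}, q3→∅; union {q0, q2}; ε-closure = {q0, q1, q2, q3}.
Read 'y': q0→{q3, q5}, q1→{q4}, q2→∅, q3→{q0}; union {q0, q3, q4, q5}; ε-closure = {q0, q1, q3, q4, q5}.
Read 'x': q0→{q0, q2}, q1→{q5}, q3→∅, q4→{q1, q3}, q5→{q0}; now {q0, q1, q2, q3, q5}.
Read 'z': q0→{q0, q5}, q1→{q4}, q2→{q3}, q3→{q2}, q5→∅; union {q0, q2, q3, q4, q5}; ε-closure = {q0, q1, q2, q3, q4, q5}.
Read 'z': q0→{q0, q5}, q1→{q4}, q2→{q3}, q3→{q2}, q4→{q1, q2, q3}, q5→∅; now {q0, q1, q2, q3, q4, q5}.
Read 'x': q0→{q0, q2}, q1→{q5}, q2→{q2, q5}, q3→∅, q4→{q1, q3}, q5→{q0}; now {q0, q1, q2, q3, q5}.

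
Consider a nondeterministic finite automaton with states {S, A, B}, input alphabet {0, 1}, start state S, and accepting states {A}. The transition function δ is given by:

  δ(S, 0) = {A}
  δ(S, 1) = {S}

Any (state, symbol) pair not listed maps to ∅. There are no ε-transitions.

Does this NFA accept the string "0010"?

Start in {S}.
Read '0': {S} → {A}.
Read '0': {A} → ∅.
The set is empty and remains empty for the remaining 2 symbols.
The final set ∅ contains no accepting state.

No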